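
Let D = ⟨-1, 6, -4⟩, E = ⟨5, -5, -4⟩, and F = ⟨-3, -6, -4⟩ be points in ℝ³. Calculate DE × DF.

DE = (6, -11, 0)
DF = (-2, -12, 0)
i: (-11)·0 - 0·(-12) = 0 - 0 = 0
j: 0·(-2) - 6·0 = 0 - 0 = 0
k: 6·(-12) - (-11)·(-2) = -72 - 22 = -94
DE × DF = (0, 0, -94)

(0, 0, -94)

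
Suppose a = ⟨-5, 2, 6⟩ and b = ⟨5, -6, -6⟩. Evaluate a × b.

(24, 0, 20)

i: 2·(-6) - 6·(-6) = -12 - (-36) = 24
j: 6·5 - (-5)·(-6) = 30 - 30 = 0
k: (-5)·(-6) - 2·5 = 30 - 10 = 20
a × b = (24, 0, 20)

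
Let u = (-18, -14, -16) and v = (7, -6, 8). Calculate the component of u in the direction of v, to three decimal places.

u · v = (-18)·7 + (-14)·(-6) + (-16)·8 = -126 + 84 - 128 = -170
|v| = √(49 + 36 + 64) = √149 ≈ 12.2066
comp_v u = -170 / √149 ≈ -13.927

-13.927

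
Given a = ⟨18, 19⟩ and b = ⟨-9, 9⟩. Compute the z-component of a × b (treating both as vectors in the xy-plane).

18·9 - 19·(-9) = 162 - (-171) = 333

333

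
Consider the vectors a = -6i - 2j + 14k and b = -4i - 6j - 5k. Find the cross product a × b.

i: (-2)·(-5) - 14·(-6) = 10 - (-84) = 94
j: 14·(-4) - (-6)·(-5) = -56 - 30 = -86
k: (-6)·(-6) - (-2)·(-4) = 36 - 8 = 28
a × b = (94, -86, 28)

(94, -86, 28)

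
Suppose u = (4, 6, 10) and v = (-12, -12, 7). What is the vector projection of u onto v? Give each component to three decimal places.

(1.780, 1.780, -1.039)

u · v = 4·(-12) + 6·(-12) + 10·7 = -48 - 72 + 70 = -50
|v|² = 144 + 144 + 49 = 337
proj_v u = (-50/337) · (-12, -12, 7) ≈ (1.780, 1.780, -1.039)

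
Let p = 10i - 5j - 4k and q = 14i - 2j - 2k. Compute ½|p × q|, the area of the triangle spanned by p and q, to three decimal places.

30.822

i: (-5)·(-2) - (-4)·(-2) = 10 - 8 = 2
j: (-4)·14 - 10·(-2) = -56 - (-20) = -36
k: 10·(-2) - (-5)·14 = -20 - (-70) = 50
p × q = (2, -36, 50)
|p × q| = √(2² + (-36)² + 50²) = √3800 ≈ 61.6441
area = ½ · 61.6441 ≈ 30.822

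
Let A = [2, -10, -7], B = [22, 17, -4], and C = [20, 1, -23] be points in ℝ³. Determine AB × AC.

(-465, 374, -266)

AB = (20, 27, 3)
AC = (18, 11, -16)
i: 27·(-16) - 3·11 = -432 - 33 = -465
j: 3·18 - 20·(-16) = 54 - (-320) = 374
k: 20·11 - 27·18 = 220 - 486 = -266
AB × AC = (-465, 374, -266)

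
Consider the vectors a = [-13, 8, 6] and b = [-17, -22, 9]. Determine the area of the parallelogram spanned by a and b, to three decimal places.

468.962

i: 8·9 - 6·(-22) = 72 - (-132) = 204
j: 6·(-17) - (-13)·9 = -102 - (-117) = 15
k: (-13)·(-22) - 8·(-17) = 286 - (-136) = 422
a × b = (204, 15, 422)
|a × b| = √(204² + 15² + 422²) = √219925 ≈ 468.9616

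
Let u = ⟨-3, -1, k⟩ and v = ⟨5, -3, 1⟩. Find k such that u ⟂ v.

12

u · v = (-3)·5 + (-1)·(-3) + k·1 = -12 + 1k
Set equal to 0: 1k = 12, so k = 12.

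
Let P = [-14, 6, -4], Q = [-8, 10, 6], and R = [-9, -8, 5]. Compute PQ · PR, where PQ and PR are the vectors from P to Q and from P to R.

64

PQ = Q − P = (6, 4, 10)
PR = R − P = (5, -14, 9)
PQ · PR = 6·5 + 4·(-14) + 10·9 = 30 - 56 + 90 = 64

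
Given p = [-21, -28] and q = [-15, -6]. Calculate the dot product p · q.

483

p · q = (-21)·(-15) + (-28)·(-6) = 315 + 168 = 483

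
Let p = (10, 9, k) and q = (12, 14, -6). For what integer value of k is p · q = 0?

41

p · q = 10·12 + 9·14 + k·(-6) = 246 - 6k
Set equal to 0: -6k = -246, so k = 41.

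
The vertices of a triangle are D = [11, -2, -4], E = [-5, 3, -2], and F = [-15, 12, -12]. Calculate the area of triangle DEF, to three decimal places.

DE = (-16, 5, 2),  DF = (-26, 14, -8)
i: 5·(-8) - 2·14 = -40 - 28 = -68
j: 2·(-26) - (-16)·(-8) = -52 - 128 = -180
k: (-16)·14 - 5·(-26) = -224 - (-130) = -94
DE × DF = (-68, -180, -94)
|DE × DF| = √45860 ≈ 214.1495
area = ½ · 214.1495 ≈ 107.075

107.075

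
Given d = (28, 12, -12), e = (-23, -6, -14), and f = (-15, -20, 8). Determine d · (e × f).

-8896

e × f:
i: (-6)·8 - (-14)·(-20) = -48 - 280 = -328
j: (-14)·(-15) - (-23)·8 = 210 - (-184) = 394
k: (-23)·(-20) - (-6)·(-15) = 460 - 90 = 370
e × f = (-328, 394, 370)
d · (e × f) = 28·(-328) + 12·394 + (-12)·370 = -9184 + 4728 - 4440 = -8896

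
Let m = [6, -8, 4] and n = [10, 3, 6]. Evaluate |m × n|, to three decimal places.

114.978

i: (-8)·6 - 4·3 = -48 - 12 = -60
j: 4·10 - 6·6 = 40 - 36 = 4
k: 6·3 - (-8)·10 = 18 - (-80) = 98
m × n = (-60, 4, 98)
|m × n| = √((-60)² + 4² + 98²) = √13220 ≈ 114.9783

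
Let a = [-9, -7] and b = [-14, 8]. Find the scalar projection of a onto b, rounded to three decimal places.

a · b = (-9)·(-14) + (-7)·8 = 126 - 56 = 70
|b| = √(196 + 64) = √260 ≈ 16.1245
comp_b a = 70 / √260 ≈ 4.341

4.341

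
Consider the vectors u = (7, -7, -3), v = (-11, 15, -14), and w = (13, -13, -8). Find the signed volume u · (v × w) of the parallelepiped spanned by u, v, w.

-68

v × w:
i: 15·(-8) - (-14)·(-13) = -120 - 182 = -302
j: (-14)·13 - (-11)·(-8) = -182 - 88 = -270
k: (-11)·(-13) - 15·13 = 143 - 195 = -52
v × w = (-302, -270, -52)
u · (v × w) = 7·(-302) + (-7)·(-270) + (-3)·(-52) = -2114 + 1890 + 156 = -68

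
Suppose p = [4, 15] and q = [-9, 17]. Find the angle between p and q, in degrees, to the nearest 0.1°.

42.8

p · q = 4·(-9) + 15·17 = -36 + 255 = 219
|p|² = 16 + 225 = 241,  |p| = √241 ≈ 15.524175
|q|² = 81 + 289 = 370,  |q| = √370 ≈ 19.235384
cos θ = 219 / (15.524175 · 19.235384) ≈ 0.73339
θ = arccos(0.73339) ≈ 42.8°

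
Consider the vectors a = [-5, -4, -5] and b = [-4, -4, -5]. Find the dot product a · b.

61

a · b = (-5)·(-4) + (-4)·(-4) + (-5)·(-5) = 20 + 16 + 25 = 61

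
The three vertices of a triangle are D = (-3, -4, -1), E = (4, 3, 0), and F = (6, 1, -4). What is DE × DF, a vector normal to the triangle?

DE = (7, 7, 1)
DF = (9, 5, -3)
i: 7·(-3) - 1·5 = -21 - 5 = -26
j: 1·9 - 7·(-3) = 9 - (-21) = 30
k: 7·5 - 7·9 = 35 - 63 = -28
DE × DF = (-26, 30, -28)

(-26, 30, -28)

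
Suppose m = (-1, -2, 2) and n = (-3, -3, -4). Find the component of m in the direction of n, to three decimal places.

m · n = (-1)·(-3) + (-2)·(-3) + 2·(-4) = 3 + 6 - 8 = 1
|n| = √(9 + 9 + 16) = √34 ≈ 5.8310
comp_n m = 1 / √34 ≈ 0.171

0.171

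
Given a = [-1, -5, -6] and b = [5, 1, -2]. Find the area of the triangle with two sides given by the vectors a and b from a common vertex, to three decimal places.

21.541

i: (-5)·(-2) - (-6)·1 = 10 - (-6) = 16
j: (-6)·5 - (-1)·(-2) = -30 - 2 = -32
k: (-1)·1 - (-5)·5 = -1 - (-25) = 24
a × b = (16, -32, 24)
|a × b| = √(16² + (-32)² + 24²) = √1856 ≈ 43.0813
area = ½ · 43.0813 ≈ 21.541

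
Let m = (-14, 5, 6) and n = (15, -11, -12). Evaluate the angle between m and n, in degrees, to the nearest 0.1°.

161.7

m · n = (-14)·15 + 5·(-11) + 6·(-12) = -210 - 55 - 72 = -337
|m|² = 196 + 25 + 36 = 257,  |m| = √257 ≈ 16.031220
|n|² = 225 + 121 + 144 = 490,  |n| = √490 ≈ 22.135944
cos θ = -337 / (16.031220 · 22.135944) ≈ -0.94965
θ = arccos(-0.94965) ≈ 161.7°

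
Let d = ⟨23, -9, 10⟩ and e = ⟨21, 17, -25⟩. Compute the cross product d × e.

(55, 785, 580)

i: (-9)·(-25) - 10·17 = 225 - 170 = 55
j: 10·21 - 23·(-25) = 210 - (-575) = 785
k: 23·17 - (-9)·21 = 391 - (-189) = 580
d × e = (55, 785, 580)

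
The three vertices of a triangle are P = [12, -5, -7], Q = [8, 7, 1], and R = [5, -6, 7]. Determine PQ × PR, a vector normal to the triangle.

PQ = (-4, 12, 8)
PR = (-7, -1, 14)
i: 12·14 - 8·(-1) = 168 - (-8) = 176
j: 8·(-7) - (-4)·14 = -56 - (-56) = 0
k: (-4)·(-1) - 12·(-7) = 4 - (-84) = 88
PQ × PR = (176, 0, 88)

(176, 0, 88)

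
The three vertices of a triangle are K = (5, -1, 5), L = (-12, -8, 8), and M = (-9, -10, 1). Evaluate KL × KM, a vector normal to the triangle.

KL = (-17, -7, 3)
KM = (-14, -9, -4)
i: (-7)·(-4) - 3·(-9) = 28 - (-27) = 55
j: 3·(-14) - (-17)·(-4) = -42 - 68 = -110
k: (-17)·(-9) - (-7)·(-14) = 153 - 98 = 55
KL × KM = (55, -110, 55)

(55, -110, 55)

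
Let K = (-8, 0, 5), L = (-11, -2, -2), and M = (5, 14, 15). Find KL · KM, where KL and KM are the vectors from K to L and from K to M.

-137

KL = L − K = (-3, -2, -7)
KM = M − K = (13, 14, 10)
KL · KM = (-3)·13 + (-2)·14 + (-7)·10 = -39 - 28 - 70 = -137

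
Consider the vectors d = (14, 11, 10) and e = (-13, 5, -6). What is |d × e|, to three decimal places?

i: 11·(-6) - 10·5 = -66 - 50 = -116
j: 10·(-13) - 14·(-6) = -130 - (-84) = -46
k: 14·5 - 11·(-13) = 70 - (-143) = 213
d × e = (-116, -46, 213)
|d × e| = √((-116)² + (-46)² + 213²) = √60941 ≈ 246.8623

246.862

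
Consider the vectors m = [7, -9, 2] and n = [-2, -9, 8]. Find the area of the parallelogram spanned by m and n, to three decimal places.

i: (-9)·8 - 2·(-9) = -72 - (-18) = -54
j: 2·(-2) - 7·8 = -4 - 56 = -60
k: 7·(-9) - (-9)·(-2) = -63 - 18 = -81
m × n = (-54, -60, -81)
|m × n| = √((-54)² + (-60)² + (-81)²) = √13077 ≈ 114.3547

114.355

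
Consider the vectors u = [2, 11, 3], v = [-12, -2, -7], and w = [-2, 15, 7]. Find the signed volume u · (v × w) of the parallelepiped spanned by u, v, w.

v × w:
i: (-2)·7 - (-7)·15 = -14 - (-105) = 91
j: (-7)·(-2) - (-12)·7 = 14 - (-84) = 98
k: (-12)·15 - (-2)·(-2) = -180 - 4 = -184
v × w = (91, 98, -184)
u · (v × w) = 2·91 + 11·98 + 3·(-184) = 182 + 1078 - 552 = 708

708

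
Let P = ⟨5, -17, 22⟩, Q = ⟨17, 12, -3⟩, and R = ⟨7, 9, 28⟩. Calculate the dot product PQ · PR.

PQ = Q − P = (12, 29, -25)
PR = R − P = (2, 26, 6)
PQ · PR = 12·2 + 29·26 + (-25)·6 = 24 + 754 - 150 = 628

628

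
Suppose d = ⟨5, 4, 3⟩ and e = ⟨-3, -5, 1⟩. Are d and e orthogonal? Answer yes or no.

d · e = 5·(-3) + 4·(-5) + 3·1 = -15 - 20 + 3 = -32
Nonzero, so the vectors are not orthogonal.

no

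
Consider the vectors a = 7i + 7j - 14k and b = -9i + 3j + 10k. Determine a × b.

(112, 56, 84)

i: 7·10 - (-14)·3 = 70 - (-42) = 112
j: (-14)·(-9) - 7·10 = 126 - 70 = 56
k: 7·3 - 7·(-9) = 21 - (-63) = 84
a × b = (112, 56, 84)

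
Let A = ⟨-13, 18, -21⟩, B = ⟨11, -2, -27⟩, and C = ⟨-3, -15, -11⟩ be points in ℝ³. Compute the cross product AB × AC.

AB = (24, -20, -6)
AC = (10, -33, 10)
i: (-20)·10 - (-6)·(-33) = -200 - 198 = -398
j: (-6)·10 - 24·10 = -60 - 240 = -300
k: 24·(-33) - (-20)·10 = -792 - (-200) = -592
AB × AC = (-398, -300, -592)

(-398, -300, -592)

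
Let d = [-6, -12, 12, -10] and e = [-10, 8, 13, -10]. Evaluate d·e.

d · e = (-6)·(-10) + (-12)·8 + 12·13 + (-10)·(-10) = 60 - 96 + 156 + 100 = 220

220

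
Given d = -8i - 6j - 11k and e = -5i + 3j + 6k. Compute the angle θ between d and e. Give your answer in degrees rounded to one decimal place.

d · e = (-8)·(-5) + (-6)·3 + (-11)·6 = 40 - 18 - 66 = -44
|d|² = 64 + 36 + 121 = 221,  |d| = √221 ≈ 14.866069
|e|² = 25 + 9 + 36 = 70,  |e| = √70 ≈ 8.366600
cos θ = -44 / (14.866069 · 8.366600) ≈ -0.35376
θ = arccos(-0.35376) ≈ 110.7°

110.7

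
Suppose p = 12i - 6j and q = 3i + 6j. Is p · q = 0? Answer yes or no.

p · q = 12·3 + (-6)·6 = 36 - 36 = 0
Zero, so the vectors are orthogonal.

yes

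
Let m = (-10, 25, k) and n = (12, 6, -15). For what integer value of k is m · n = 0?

2

m · n = (-10)·12 + 25·6 + k·(-15) = 30 - 15k
Set equal to 0: -15k = -30, so k = 2.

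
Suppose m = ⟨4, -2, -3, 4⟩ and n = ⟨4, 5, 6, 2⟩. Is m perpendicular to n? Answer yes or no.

no

m · n = 4·4 + (-2)·5 + (-3)·6 + 4·2 = 16 - 10 - 18 + 8 = -4
Nonzero, so the vectors are not orthogonal.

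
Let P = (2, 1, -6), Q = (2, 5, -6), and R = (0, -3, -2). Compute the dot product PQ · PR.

PQ = Q − P = (0, 4, 0)
PR = R − P = (-2, -4, 4)
PQ · PR = 0·(-2) + 4·(-4) + 0·4 = 0 - 16 + 0 = -16

-16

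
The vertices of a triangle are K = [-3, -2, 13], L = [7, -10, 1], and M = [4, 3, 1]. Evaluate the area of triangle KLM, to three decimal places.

96.005

KL = (10, -8, -12),  KM = (7, 5, -12)
i: (-8)·(-12) - (-12)·5 = 96 - (-60) = 156
j: (-12)·7 - 10·(-12) = -84 - (-120) = 36
k: 10·5 - (-8)·7 = 50 - (-56) = 106
KL × KM = (156, 36, 106)
|KL × KM| = √36868 ≈ 192.0104
area = ½ · 192.0104 ≈ 96.005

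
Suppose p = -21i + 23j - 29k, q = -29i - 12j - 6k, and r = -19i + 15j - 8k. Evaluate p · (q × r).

12607

q × r:
i: (-12)·(-8) - (-6)·15 = 96 - (-90) = 186
j: (-6)·(-19) - (-29)·(-8) = 114 - 232 = -118
k: (-29)·15 - (-12)·(-19) = -435 - 228 = -663
q × r = (186, -118, -663)
p · (q × r) = (-21)·186 + 23·(-118) + (-29)·(-663) = -3906 - 2714 + 19227 = 12607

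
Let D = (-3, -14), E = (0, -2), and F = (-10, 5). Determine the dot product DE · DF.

DE = E − D = (3, 12)
DF = F − D = (-7, 19)
DE · DF = 3·(-7) + 12·19 = -21 + 228 = 207

207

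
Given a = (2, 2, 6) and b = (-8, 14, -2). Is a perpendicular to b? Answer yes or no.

a · b = 2·(-8) + 2·14 + 6·(-2) = -16 + 28 - 12 = 0
Zero, so the vectors are orthogonal.

yes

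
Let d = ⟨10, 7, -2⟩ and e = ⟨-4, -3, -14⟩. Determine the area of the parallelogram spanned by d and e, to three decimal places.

i: 7·(-14) - (-2)·(-3) = -98 - 6 = -104
j: (-2)·(-4) - 10·(-14) = 8 - (-140) = 148
k: 10·(-3) - 7·(-4) = -30 - (-28) = -2
d × e = (-104, 148, -2)
|d × e| = √((-104)² + 148² + (-2)²) = √32724 ≈ 180.8978

180.898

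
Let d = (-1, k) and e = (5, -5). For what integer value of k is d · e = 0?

-1

d · e = (-1)·5 + k·(-5) = -5 - 5k
Set equal to 0: -5k = 5, so k = -1.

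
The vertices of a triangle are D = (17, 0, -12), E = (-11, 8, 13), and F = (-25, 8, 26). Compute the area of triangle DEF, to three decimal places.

76.740

DE = (-28, 8, 25),  DF = (-42, 8, 38)
i: 8·38 - 25·8 = 304 - 200 = 104
j: 25·(-42) - (-28)·38 = -1050 - (-1064) = 14
k: (-28)·8 - 8·(-42) = -224 - (-336) = 112
DE × DF = (104, 14, 112)
|DE × DF| = √23556 ≈ 153.4796
area = ½ · 153.4796 ≈ 76.740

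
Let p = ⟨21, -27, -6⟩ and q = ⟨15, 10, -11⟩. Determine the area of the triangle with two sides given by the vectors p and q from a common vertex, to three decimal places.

362.476

i: (-27)·(-11) - (-6)·10 = 297 - (-60) = 357
j: (-6)·15 - 21·(-11) = -90 - (-231) = 141
k: 21·10 - (-27)·15 = 210 - (-405) = 615
p × q = (357, 141, 615)
|p × q| = √(357² + 141² + 615²) = √525555 ≈ 724.9517
area = ½ · 724.9517 ≈ 362.476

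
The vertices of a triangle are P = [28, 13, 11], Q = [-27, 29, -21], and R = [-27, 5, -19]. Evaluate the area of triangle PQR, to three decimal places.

PQ = (-55, 16, -32),  PR = (-55, -8, -30)
i: 16·(-30) - (-32)·(-8) = -480 - 256 = -736
j: (-32)·(-55) - (-55)·(-30) = 1760 - 1650 = 110
k: (-55)·(-8) - 16·(-55) = 440 - (-880) = 1320
PQ × PR = (-736, 110, 1320)
|PQ × PR| = √2296196 ≈ 1515.3204
area = ½ · 1515.3204 ≈ 757.660

757.660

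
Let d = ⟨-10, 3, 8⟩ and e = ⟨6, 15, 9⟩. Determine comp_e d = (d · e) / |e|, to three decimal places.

3.082

d · e = (-10)·6 + 3·15 + 8·9 = -60 + 45 + 72 = 57
|e| = √(36 + 225 + 81) = √342 ≈ 18.4932
comp_e d = 57 / √342 ≈ 3.082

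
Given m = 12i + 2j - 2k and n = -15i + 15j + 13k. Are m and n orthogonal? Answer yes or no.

no

m · n = 12·(-15) + 2·15 + (-2)·13 = -180 + 30 - 26 = -176
Nonzero, so the vectors are not orthogonal.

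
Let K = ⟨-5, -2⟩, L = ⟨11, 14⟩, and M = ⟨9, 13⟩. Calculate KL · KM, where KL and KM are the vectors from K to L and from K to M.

KL = L − K = (16, 16)
KM = M − K = (14, 15)
KL · KM = 16·14 + 16·15 = 224 + 240 = 464

464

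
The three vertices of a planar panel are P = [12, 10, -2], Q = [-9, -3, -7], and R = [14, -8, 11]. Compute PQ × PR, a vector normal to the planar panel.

(-259, 263, 404)

PQ = (-21, -13, -5)
PR = (2, -18, 13)
i: (-13)·13 - (-5)·(-18) = -169 - 90 = -259
j: (-5)·2 - (-21)·13 = -10 - (-273) = 263
k: (-21)·(-18) - (-13)·2 = 378 - (-26) = 404
PQ × PR = (-259, 263, 404)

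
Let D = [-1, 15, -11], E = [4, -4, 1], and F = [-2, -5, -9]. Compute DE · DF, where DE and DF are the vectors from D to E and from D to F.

DE = E − D = (5, -19, 12)
DF = F − D = (-1, -20, 2)
DE · DF = 5·(-1) + (-19)·(-20) + 12·2 = -5 + 380 + 24 = 399

399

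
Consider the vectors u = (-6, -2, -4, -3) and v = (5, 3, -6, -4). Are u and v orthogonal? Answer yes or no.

u · v = (-6)·5 + (-2)·3 + (-4)·(-6) + (-3)·(-4) = -30 - 6 + 24 + 12 = 0
Zero, so the vectors are orthogonal.

yes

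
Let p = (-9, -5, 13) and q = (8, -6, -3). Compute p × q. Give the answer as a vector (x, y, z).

(93, 77, 94)

i: (-5)·(-3) - 13·(-6) = 15 - (-78) = 93
j: 13·8 - (-9)·(-3) = 104 - 27 = 77
k: (-9)·(-6) - (-5)·8 = 54 - (-40) = 94
p × q = (93, 77, 94)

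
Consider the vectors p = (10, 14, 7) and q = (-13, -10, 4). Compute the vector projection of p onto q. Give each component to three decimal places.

(11.039, 8.491, -3.396)

p · q = 10·(-13) + 14·(-10) + 7·4 = -130 - 140 + 28 = -242
|q|² = 169 + 100 + 16 = 285
proj_q p = (-242/285) · (-13, -10, 4) ≈ (11.039, 8.491, -3.396)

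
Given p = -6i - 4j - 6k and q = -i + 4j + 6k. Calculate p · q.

-46

p · q = (-6)·(-1) + (-4)·4 + (-6)·6 = 6 - 16 - 36 = -46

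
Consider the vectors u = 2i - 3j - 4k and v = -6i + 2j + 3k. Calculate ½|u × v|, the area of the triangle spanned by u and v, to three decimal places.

i: (-3)·3 - (-4)·2 = -9 - (-8) = -1
j: (-4)·(-6) - 2·3 = 24 - 6 = 18
k: 2·2 - (-3)·(-6) = 4 - 18 = -14
u × v = (-1, 18, -14)
|u × v| = √((-1)² + 18² + (-14)²) = √521 ≈ 22.8254
area = ½ · 22.8254 ≈ 11.413

11.413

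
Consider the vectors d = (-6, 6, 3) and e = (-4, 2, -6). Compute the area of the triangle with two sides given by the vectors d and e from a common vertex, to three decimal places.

32.450

i: 6·(-6) - 3·2 = -36 - 6 = -42
j: 3·(-4) - (-6)·(-6) = -12 - 36 = -48
k: (-6)·2 - 6·(-4) = -12 - (-24) = 12
d × e = (-42, -48, 12)
|d × e| = √((-42)² + (-48)² + 12²) = √4212 ≈ 64.8999
area = ½ · 64.8999 ≈ 32.450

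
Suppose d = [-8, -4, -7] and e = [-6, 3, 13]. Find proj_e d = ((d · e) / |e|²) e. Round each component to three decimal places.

d · e = (-8)·(-6) + (-4)·3 + (-7)·13 = 48 - 12 - 91 = -55
|e|² = 36 + 9 + 169 = 214
proj_e d = (-55/214) · (-6, 3, 13) ≈ (1.542, -0.771, -3.341)

(1.542, -0.771, -3.341)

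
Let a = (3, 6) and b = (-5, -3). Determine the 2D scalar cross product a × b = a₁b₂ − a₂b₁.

3·(-3) - 6·(-5) = -9 - (-30) = 21

21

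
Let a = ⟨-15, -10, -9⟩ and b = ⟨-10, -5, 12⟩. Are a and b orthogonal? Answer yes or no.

no

a · b = (-15)·(-10) + (-10)·(-5) + (-9)·12 = 150 + 50 - 108 = 92
Nonzero, so the vectors are not orthogonal.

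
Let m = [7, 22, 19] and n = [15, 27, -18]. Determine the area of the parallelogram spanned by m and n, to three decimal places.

1007.513

i: 22·(-18) - 19·27 = -396 - 513 = -909
j: 19·15 - 7·(-18) = 285 - (-126) = 411
k: 7·27 - 22·15 = 189 - 330 = -141
m × n = (-909, 411, -141)
|m × n| = √((-909)² + 411² + (-141)²) = √1015083 ≈ 1007.5133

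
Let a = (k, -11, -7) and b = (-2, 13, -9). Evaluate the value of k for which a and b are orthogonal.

-40

a · b = k·(-2) + (-11)·13 + (-7)·(-9) = -80 - 2k
Set equal to 0: -2k = 80, so k = -40.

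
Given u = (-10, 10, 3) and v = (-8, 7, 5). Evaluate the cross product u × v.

(29, 26, 10)

i: 10·5 - 3·7 = 50 - 21 = 29
j: 3·(-8) - (-10)·5 = -24 - (-50) = 26
k: (-10)·7 - 10·(-8) = -70 - (-80) = 10
u × v = (29, 26, 10)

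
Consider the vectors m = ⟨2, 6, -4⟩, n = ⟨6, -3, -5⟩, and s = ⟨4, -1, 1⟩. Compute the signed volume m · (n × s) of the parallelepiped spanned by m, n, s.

n × s:
i: (-3)·1 - (-5)·(-1) = -3 - 5 = -8
j: (-5)·4 - 6·1 = -20 - 6 = -26
k: 6·(-1) - (-3)·4 = -6 - (-12) = 6
n × s = (-8, -26, 6)
m · (n × s) = 2·(-8) + 6·(-26) + (-4)·6 = -16 - 156 - 24 = -196

-196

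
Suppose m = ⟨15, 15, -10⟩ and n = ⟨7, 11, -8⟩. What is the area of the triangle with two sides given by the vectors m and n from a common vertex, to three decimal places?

i: 15·(-8) - (-10)·11 = -120 - (-110) = -10
j: (-10)·7 - 15·(-8) = -70 - (-120) = 50
k: 15·11 - 15·7 = 165 - 105 = 60
m × n = (-10, 50, 60)
|m × n| = √((-10)² + 50² + 60²) = √6200 ≈ 78.7401
area = ½ · 78.7401 ≈ 39.370

39.370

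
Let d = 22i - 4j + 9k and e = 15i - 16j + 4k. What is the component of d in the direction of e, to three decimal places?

d · e = 22·15 + (-4)·(-16) + 9·4 = 330 + 64 + 36 = 430
|e| = √(225 + 256 + 16) = √497 ≈ 22.2935
comp_e d = 430 / √497 ≈ 19.288

19.288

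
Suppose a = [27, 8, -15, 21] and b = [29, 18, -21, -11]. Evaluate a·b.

1011

a · b = 27·29 + 8·18 + (-15)·(-21) + 21·(-11) = 783 + 144 + 315 - 231 = 1011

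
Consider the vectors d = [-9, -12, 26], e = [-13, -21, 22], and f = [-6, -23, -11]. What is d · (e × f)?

1165

e × f:
i: (-21)·(-11) - 22·(-23) = 231 - (-506) = 737
j: 22·(-6) - (-13)·(-11) = -132 - 143 = -275
k: (-13)·(-23) - (-21)·(-6) = 299 - 126 = 173
e × f = (737, -275, 173)
d · (e × f) = (-9)·737 + (-12)·(-275) + 26·173 = -6633 + 3300 + 4498 = 1165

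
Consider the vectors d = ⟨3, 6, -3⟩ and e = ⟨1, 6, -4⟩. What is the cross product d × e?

i: 6·(-4) - (-3)·6 = -24 - (-18) = -6
j: (-3)·1 - 3·(-4) = -3 - (-12) = 9
k: 3·6 - 6·1 = 18 - 6 = 12
d × e = (-6, 9, 12)

(-6, 9, 12)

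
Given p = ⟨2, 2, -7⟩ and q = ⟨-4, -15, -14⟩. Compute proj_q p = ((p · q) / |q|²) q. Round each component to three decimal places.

p · q = 2·(-4) + 2·(-15) + (-7)·(-14) = -8 - 30 + 98 = 60
|q|² = 16 + 225 + 196 = 437
proj_q p = (60/437) · (-4, -15, -14) ≈ (-0.549, -2.059, -1.922)

(-0.549, -2.059, -1.922)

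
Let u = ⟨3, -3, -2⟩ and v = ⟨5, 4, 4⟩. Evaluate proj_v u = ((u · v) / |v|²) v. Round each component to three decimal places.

u · v = 3·5 + (-3)·4 + (-2)·4 = 15 - 12 - 8 = -5
|v|² = 25 + 16 + 16 = 57
proj_v u = (-5/57) · (5, 4, 4) ≈ (-0.439, -0.351, -0.351)

(-0.439, -0.351, -0.351)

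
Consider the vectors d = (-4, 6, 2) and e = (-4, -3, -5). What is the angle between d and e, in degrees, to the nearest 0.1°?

103.1

d · e = (-4)·(-4) + 6·(-3) + 2·(-5) = 16 - 18 - 10 = -12
|d|² = 16 + 36 + 4 = 56,  |d| = √56 ≈ 7.483315
|e|² = 16 + 9 + 25 = 50,  |e| = √50 ≈ 7.071068
cos θ = -12 / (7.483315 · 7.071068) ≈ -0.22678
θ = arccos(-0.22678) ≈ 103.1°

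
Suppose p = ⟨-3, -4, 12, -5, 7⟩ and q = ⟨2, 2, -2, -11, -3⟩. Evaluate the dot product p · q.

p · q = (-3)·2 + (-4)·2 + 12·(-2) + (-5)·(-11) + 7·(-3) = -6 - 8 - 24 + 55 - 21 = -4

-4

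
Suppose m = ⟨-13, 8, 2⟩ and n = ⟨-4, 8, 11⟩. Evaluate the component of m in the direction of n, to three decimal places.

9.734

m · n = (-13)·(-4) + 8·8 + 2·11 = 52 + 64 + 22 = 138
|n| = √(16 + 64 + 121) = √201 ≈ 14.1774
comp_n m = 138 / √201 ≈ 9.734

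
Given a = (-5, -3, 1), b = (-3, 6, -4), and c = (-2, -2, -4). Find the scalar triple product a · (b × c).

190

b × c:
i: 6·(-4) - (-4)·(-2) = -24 - 8 = -32
j: (-4)·(-2) - (-3)·(-4) = 8 - 12 = -4
k: (-3)·(-2) - 6·(-2) = 6 - (-12) = 18
b × c = (-32, -4, 18)
a · (b × c) = (-5)·(-32) + (-3)·(-4) + 1·18 = 160 + 12 + 18 = 190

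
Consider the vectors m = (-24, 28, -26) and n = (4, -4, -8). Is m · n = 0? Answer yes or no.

m · n = (-24)·4 + 28·(-4) + (-26)·(-8) = -96 - 112 + 208 = 0
Zero, so the vectors are orthogonal.

yes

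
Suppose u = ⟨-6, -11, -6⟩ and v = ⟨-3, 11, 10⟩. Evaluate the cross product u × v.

i: (-11)·10 - (-6)·11 = -110 - (-66) = -44
j: (-6)·(-3) - (-6)·10 = 18 - (-60) = 78
k: (-6)·11 - (-11)·(-3) = -66 - 33 = -99
u × v = (-44, 78, -99)

(-44, 78, -99)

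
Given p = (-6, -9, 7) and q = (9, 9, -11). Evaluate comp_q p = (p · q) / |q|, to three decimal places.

p · q = (-6)·9 + (-9)·9 + 7·(-11) = -54 - 81 - 77 = -212
|q| = √(81 + 81 + 121) = √283 ≈ 16.8226
comp_q p = -212 / √283 ≈ -12.602

-12.602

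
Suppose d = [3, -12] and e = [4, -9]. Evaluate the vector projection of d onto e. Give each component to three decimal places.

(4.948, -11.134)

d · e = 3·4 + (-12)·(-9) = 12 + 108 = 120
|e|² = 16 + 81 = 97
proj_e d = (120/97) · (4, -9) ≈ (4.948, -11.134)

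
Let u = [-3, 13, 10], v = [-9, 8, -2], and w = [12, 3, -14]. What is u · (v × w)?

-2862

v × w:
i: 8·(-14) - (-2)·3 = -112 - (-6) = -106
j: (-2)·12 - (-9)·(-14) = -24 - 126 = -150
k: (-9)·3 - 8·12 = -27 - 96 = -123
v × w = (-106, -150, -123)
u · (v × w) = (-3)·(-106) + 13·(-150) + 10·(-123) = 318 - 1950 - 1230 = -2862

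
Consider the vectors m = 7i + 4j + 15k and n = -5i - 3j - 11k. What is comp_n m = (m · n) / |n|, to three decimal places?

-17.028

m · n = 7·(-5) + 4·(-3) + 15·(-11) = -35 - 12 - 165 = -212
|n| = √(25 + 9 + 121) = √155 ≈ 12.4499
comp_n m = -212 / √155 ≈ -17.028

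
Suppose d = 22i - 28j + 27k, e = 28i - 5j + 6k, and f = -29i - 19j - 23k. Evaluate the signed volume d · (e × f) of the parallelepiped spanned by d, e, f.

-26401

e × f:
i: (-5)·(-23) - 6·(-19) = 115 - (-114) = 229
j: 6·(-29) - 28·(-23) = -174 - (-644) = 470
k: 28·(-19) - (-5)·(-29) = -532 - 145 = -677
e × f = (229, 470, -677)
d · (e × f) = 22·229 + (-28)·470 + 27·(-677) = 5038 - 13160 - 18279 = -26401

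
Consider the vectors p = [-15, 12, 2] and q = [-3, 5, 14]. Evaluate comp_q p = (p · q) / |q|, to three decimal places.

p · q = (-15)·(-3) + 12·5 + 2·14 = 45 + 60 + 28 = 133
|q| = √(9 + 25 + 196) = √230 ≈ 15.1658
comp_q p = 133 / √230 ≈ 8.770

8.770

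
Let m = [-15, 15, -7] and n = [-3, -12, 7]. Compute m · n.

-184

m · n = (-15)·(-3) + 15·(-12) + (-7)·7 = 45 - 180 - 49 = -184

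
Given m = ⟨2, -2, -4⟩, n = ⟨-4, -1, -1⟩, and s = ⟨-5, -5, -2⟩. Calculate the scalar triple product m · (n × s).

n × s:
i: (-1)·(-2) - (-1)·(-5) = 2 - 5 = -3
j: (-1)·(-5) - (-4)·(-2) = 5 - 8 = -3
k: (-4)·(-5) - (-1)·(-5) = 20 - 5 = 15
n × s = (-3, -3, 15)
m · (n × s) = 2·(-3) + (-2)·(-3) + (-4)·15 = -6 + 6 - 60 = -60

-60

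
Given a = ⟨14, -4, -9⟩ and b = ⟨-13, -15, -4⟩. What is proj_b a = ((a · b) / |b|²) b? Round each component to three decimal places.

a · b = 14·(-13) + (-4)·(-15) + (-9)·(-4) = -182 + 60 + 36 = -86
|b|² = 169 + 225 + 16 = 410
proj_b a = (-86/410) · (-13, -15, -4) ≈ (2.727, 3.146, 0.839)

(2.727, 3.146, 0.839)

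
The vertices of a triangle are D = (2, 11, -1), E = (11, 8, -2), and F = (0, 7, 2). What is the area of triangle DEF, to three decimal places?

DE = (9, -3, -1),  DF = (-2, -4, 3)
i: (-3)·3 - (-1)·(-4) = -9 - 4 = -13
j: (-1)·(-2) - 9·3 = 2 - 27 = -25
k: 9·(-4) - (-3)·(-2) = -36 - 6 = -42
DE × DF = (-13, -25, -42)
|DE × DF| = √2558 ≈ 50.5767
area = ½ · 50.5767 ≈ 25.288

25.288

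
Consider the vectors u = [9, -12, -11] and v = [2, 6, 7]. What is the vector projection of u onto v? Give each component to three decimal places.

(-2.944, -8.831, -10.303)

u · v = 9·2 + (-12)·6 + (-11)·7 = 18 - 72 - 77 = -131
|v|² = 4 + 36 + 49 = 89
proj_v u = (-131/89) · (2, 6, 7) ≈ (-2.944, -8.831, -10.303)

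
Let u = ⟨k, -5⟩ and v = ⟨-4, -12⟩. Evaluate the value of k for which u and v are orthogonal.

15

u · v = k·(-4) + (-5)·(-12) = 60 - 4k
Set equal to 0: -4k = -60, so k = 15.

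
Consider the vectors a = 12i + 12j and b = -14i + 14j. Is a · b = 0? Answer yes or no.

a · b = 12·(-14) + 12·14 = -168 + 168 = 0
Zero, so the vectors are orthogonal.

yes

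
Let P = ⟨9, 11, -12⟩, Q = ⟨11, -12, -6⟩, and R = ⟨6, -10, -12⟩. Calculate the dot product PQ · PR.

477

PQ = Q − P = (2, -23, 6)
PR = R − P = (-3, -21, 0)
PQ · PR = 2·(-3) + (-23)·(-21) + 6·0 = -6 + 483 + 0 = 477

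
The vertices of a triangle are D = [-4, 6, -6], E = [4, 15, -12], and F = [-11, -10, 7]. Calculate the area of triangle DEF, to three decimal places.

46.125

DE = (8, 9, -6),  DF = (-7, -16, 13)
i: 9·13 - (-6)·(-16) = 117 - 96 = 21
j: (-6)·(-7) - 8·13 = 42 - 104 = -62
k: 8·(-16) - 9·(-7) = -128 - (-63) = -65
DE × DF = (21, -62, -65)
|DE × DF| = √8510 ≈ 92.2497
area = ½ · 92.2497 ≈ 46.125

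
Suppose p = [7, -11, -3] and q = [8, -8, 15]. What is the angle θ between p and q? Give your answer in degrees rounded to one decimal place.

p · q = 7·8 + (-11)·(-8) + (-3)·15 = 56 + 88 - 45 = 99
|p|² = 49 + 121 + 9 = 179,  |p| = √179 ≈ 13.379088
|q|² = 64 + 64 + 225 = 353,  |q| = √353 ≈ 18.788294
cos θ = 99 / (13.379088 · 18.788294) ≈ 0.39384
θ = arccos(0.39384) ≈ 66.8°

66.8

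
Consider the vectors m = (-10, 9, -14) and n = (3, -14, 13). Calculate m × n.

i: 9·13 - (-14)·(-14) = 117 - 196 = -79
j: (-14)·3 - (-10)·13 = -42 - (-130) = 88
k: (-10)·(-14) - 9·3 = 140 - 27 = 113
m × n = (-79, 88, 113)

(-79, 88, 113)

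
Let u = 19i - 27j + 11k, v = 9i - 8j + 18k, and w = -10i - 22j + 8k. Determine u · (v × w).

v × w:
i: (-8)·8 - 18·(-22) = -64 - (-396) = 332
j: 18·(-10) - 9·8 = -180 - 72 = -252
k: 9·(-22) - (-8)·(-10) = -198 - 80 = -278
v × w = (332, -252, -278)
u · (v × w) = 19·332 + (-27)·(-252) + 11·(-278) = 6308 + 6804 - 3058 = 10054

10054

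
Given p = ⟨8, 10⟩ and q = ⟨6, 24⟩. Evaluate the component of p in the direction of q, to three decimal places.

11.642

p · q = 8·6 + 10·24 = 48 + 240 = 288
|q| = √(36 + 576) = √612 ≈ 24.7386
comp_q p = 288 / √612 ≈ 11.642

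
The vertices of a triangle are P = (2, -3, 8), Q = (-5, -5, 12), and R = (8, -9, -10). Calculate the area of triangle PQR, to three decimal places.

PQ = (-7, -2, 4),  PR = (6, -6, -18)
i: (-2)·(-18) - 4·(-6) = 36 - (-24) = 60
j: 4·6 - (-7)·(-18) = 24 - 126 = -102
k: (-7)·(-6) - (-2)·6 = 42 - (-12) = 54
PQ × PR = (60, -102, 54)
|PQ × PR| = √16920 ≈ 130.0769
area = ½ · 130.0769 ≈ 65.038

65.038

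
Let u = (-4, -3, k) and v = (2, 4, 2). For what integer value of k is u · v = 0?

u · v = (-4)·2 + (-3)·4 + k·2 = -20 + 2k
Set equal to 0: 2k = 20, so k = 10.

10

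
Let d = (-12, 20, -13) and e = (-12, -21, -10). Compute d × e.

i: 20·(-10) - (-13)·(-21) = -200 - 273 = -473
j: (-13)·(-12) - (-12)·(-10) = 156 - 120 = 36
k: (-12)·(-21) - 20·(-12) = 252 - (-240) = 492
d × e = (-473, 36, 492)

(-473, 36, 492)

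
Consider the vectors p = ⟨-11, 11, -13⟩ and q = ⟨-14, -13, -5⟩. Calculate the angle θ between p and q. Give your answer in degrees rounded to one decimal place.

79.1

p · q = (-11)·(-14) + 11·(-13) + (-13)·(-5) = 154 - 143 + 65 = 76
|p|² = 121 + 121 + 169 = 411,  |p| = √411 ≈ 20.273135
|q|² = 196 + 169 + 25 = 390,  |q| = √390 ≈ 19.748418
cos θ = 76 / (20.273135 · 19.748418) ≈ 0.18983
θ = arccos(0.18983) ≈ 79.1°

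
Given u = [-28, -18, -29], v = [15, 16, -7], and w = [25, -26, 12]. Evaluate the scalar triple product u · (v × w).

29020

v × w:
i: 16·12 - (-7)·(-26) = 192 - 182 = 10
j: (-7)·25 - 15·12 = -175 - 180 = -355
k: 15·(-26) - 16·25 = -390 - 400 = -790
v × w = (10, -355, -790)
u · (v × w) = (-28)·10 + (-18)·(-355) + (-29)·(-790) = -280 + 6390 + 22910 = 29020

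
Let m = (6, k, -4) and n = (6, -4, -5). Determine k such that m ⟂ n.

14

m · n = 6·6 + k·(-4) + (-4)·(-5) = 56 - 4k
Set equal to 0: -4k = -56, so k = 14.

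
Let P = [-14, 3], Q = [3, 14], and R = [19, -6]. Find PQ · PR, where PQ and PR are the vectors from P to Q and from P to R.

PQ = Q − P = (17, 11)
PR = R − P = (33, -9)
PQ · PR = 17·33 + 11·(-9) = 561 - 99 = 462

462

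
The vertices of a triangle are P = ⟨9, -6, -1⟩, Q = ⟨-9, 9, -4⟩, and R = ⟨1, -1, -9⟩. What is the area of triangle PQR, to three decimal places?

81.125

PQ = (-18, 15, -3),  PR = (-8, 5, -8)
i: 15·(-8) - (-3)·5 = -120 - (-15) = -105
j: (-3)·(-8) - (-18)·(-8) = 24 - 144 = -120
k: (-18)·5 - 15·(-8) = -90 - (-120) = 30
PQ × PR = (-105, -120, 30)
|PQ × PR| = √26325 ≈ 162.2498
area = ½ · 162.2498 ≈ 81.125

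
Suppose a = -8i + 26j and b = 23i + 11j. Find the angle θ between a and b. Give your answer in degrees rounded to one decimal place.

a · b = (-8)·23 + 26·11 = -184 + 286 = 102
|a|² = 64 + 676 = 740,  |a| = √740 ≈ 27.202941
|b|² = 529 + 121 = 650,  |b| = √650 ≈ 25.495098
cos θ = 102 / (27.202941 · 25.495098) ≈ 0.14707
θ = arccos(0.14707) ≈ 81.5°

81.5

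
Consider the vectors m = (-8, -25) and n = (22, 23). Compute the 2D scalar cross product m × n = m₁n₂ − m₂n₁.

366

(-8)·23 - (-25)·22 = -184 - (-550) = 366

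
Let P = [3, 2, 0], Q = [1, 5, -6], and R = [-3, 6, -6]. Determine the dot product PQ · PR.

60

PQ = Q − P = (-2, 3, -6)
PR = R − P = (-6, 4, -6)
PQ · PR = (-2)·(-6) + 3·4 + (-6)·(-6) = 12 + 12 + 36 = 60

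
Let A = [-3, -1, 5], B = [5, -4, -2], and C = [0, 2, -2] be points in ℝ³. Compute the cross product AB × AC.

(42, 35, 33)

AB = (8, -3, -7)
AC = (3, 3, -7)
i: (-3)·(-7) - (-7)·3 = 21 - (-21) = 42
j: (-7)·3 - 8·(-7) = -21 - (-56) = 35
k: 8·3 - (-3)·3 = 24 - (-9) = 33
AB × AC = (42, 35, 33)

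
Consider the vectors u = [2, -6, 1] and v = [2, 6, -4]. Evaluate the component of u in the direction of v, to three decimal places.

u · v = 2·2 + (-6)·6 + 1·(-4) = 4 - 36 - 4 = -36
|v| = √(4 + 36 + 16) = √56 ≈ 7.4833
comp_v u = -36 / √56 ≈ -4.811

-4.811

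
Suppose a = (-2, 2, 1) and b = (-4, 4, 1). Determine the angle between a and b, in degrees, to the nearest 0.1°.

a · b = (-2)·(-4) + 2·4 + 1·1 = 8 + 8 + 1 = 17
|a|² = 4 + 4 + 1 = 9,  |a| = √9 ≈ 3.000000
|b|² = 16 + 16 + 1 = 33,  |b| = √33 ≈ 5.744563
cos θ = 17 / (3.000000 · 5.744563) ≈ 0.98644
θ = arccos(0.98644) ≈ 9.4°

9.4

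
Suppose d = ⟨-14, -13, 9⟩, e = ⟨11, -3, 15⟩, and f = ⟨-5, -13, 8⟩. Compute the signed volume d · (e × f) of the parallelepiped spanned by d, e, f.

e × f:
i: (-3)·8 - 15·(-13) = -24 - (-195) = 171
j: 15·(-5) - 11·8 = -75 - 88 = -163
k: 11·(-13) - (-3)·(-5) = -143 - 15 = -158
e × f = (171, -163, -158)
d · (e × f) = (-14)·171 + (-13)·(-163) + 9·(-158) = -2394 + 2119 - 1422 = -1697

-1697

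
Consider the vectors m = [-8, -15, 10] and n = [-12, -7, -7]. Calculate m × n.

i: (-15)·(-7) - 10·(-7) = 105 - (-70) = 175
j: 10·(-12) - (-8)·(-7) = -120 - 56 = -176
k: (-8)·(-7) - (-15)·(-12) = 56 - 180 = -124
m × n = (175, -176, -124)

(175, -176, -124)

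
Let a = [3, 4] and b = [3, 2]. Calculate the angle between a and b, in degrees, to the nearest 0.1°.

19.4

a · b = 3·3 + 4·2 = 9 + 8 = 17
|a|² = 9 + 16 = 25,  |a| = √25 ≈ 5.000000
|b|² = 9 + 4 = 13,  |b| = √13 ≈ 3.605551
cos θ = 17 / (5.000000 · 3.605551) ≈ 0.94299
θ = arccos(0.94299) ≈ 19.4°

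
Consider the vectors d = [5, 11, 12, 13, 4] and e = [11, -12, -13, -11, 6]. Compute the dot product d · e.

d · e = 5·11 + 11·(-12) + 12·(-13) + 13·(-11) + 4·6 = 55 - 132 - 156 - 143 + 24 = -352

-352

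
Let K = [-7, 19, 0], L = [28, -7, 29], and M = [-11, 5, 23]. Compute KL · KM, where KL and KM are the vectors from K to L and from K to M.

891

KL = L − K = (35, -26, 29)
KM = M − K = (-4, -14, 23)
KL · KM = 35·(-4) + (-26)·(-14) + 29·23 = -140 + 364 + 667 = 891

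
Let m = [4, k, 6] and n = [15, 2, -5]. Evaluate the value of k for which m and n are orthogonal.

-15

m · n = 4·15 + k·2 + 6·(-5) = 30 + 2k
Set equal to 0: 2k = -30, so k = -15.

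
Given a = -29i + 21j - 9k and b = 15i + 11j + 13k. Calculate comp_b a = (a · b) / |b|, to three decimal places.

a · b = (-29)·15 + 21·11 + (-9)·13 = -435 + 231 - 117 = -321
|b| = √(225 + 121 + 169) = √515 ≈ 22.6936
comp_b a = -321 / √515 ≈ -14.145

-14.145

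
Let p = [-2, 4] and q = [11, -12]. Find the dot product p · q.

-70

p · q = (-2)·11 + 4·(-12) = -22 - 48 = -70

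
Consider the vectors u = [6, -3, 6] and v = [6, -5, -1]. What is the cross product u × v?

i: (-3)·(-1) - 6·(-5) = 3 - (-30) = 33
j: 6·6 - 6·(-1) = 36 - (-6) = 42
k: 6·(-5) - (-3)·6 = -30 - (-18) = -12
u × v = (33, 42, -12)

(33, 42, -12)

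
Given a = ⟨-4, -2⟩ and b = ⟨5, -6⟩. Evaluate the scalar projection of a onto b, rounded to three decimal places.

-1.024

a · b = (-4)·5 + (-2)·(-6) = -20 + 12 = -8
|b| = √(25 + 36) = √61 ≈ 7.8102
comp_b a = -8 / √61 ≈ -1.024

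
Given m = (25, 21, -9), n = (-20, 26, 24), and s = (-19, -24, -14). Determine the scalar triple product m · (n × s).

n × s:
i: 26·(-14) - 24·(-24) = -364 - (-576) = 212
j: 24·(-19) - (-20)·(-14) = -456 - 280 = -736
k: (-20)·(-24) - 26·(-19) = 480 - (-494) = 974
n × s = (212, -736, 974)
m · (n × s) = 25·212 + 21·(-736) + (-9)·974 = 5300 - 15456 - 8766 = -18922

-18922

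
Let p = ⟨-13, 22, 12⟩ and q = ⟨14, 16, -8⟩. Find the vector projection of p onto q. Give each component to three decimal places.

p · q = (-13)·14 + 22·16 + 12·(-8) = -182 + 352 - 96 = 74
|q|² = 196 + 256 + 64 = 516
proj_q p = (74/516) · (14, 16, -8) ≈ (2.008, 2.295, -1.147)

(2.008, 2.295, -1.147)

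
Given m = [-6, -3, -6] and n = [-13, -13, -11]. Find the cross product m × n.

(-45, 12, 39)

i: (-3)·(-11) - (-6)·(-13) = 33 - 78 = -45
j: (-6)·(-13) - (-6)·(-11) = 78 - 66 = 12
k: (-6)·(-13) - (-3)·(-13) = 78 - 39 = 39
m × n = (-45, 12, 39)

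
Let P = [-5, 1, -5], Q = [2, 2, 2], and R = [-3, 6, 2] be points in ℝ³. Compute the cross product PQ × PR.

(-28, -35, 33)

PQ = (7, 1, 7)
PR = (2, 5, 7)
i: 1·7 - 7·5 = 7 - 35 = -28
j: 7·2 - 7·7 = 14 - 49 = -35
k: 7·5 - 1·2 = 35 - 2 = 33
PQ × PR = (-28, -35, 33)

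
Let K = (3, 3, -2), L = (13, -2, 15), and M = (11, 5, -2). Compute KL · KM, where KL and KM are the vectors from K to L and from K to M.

70

KL = L − K = (10, -5, 17)
KM = M − K = (8, 2, 0)
KL · KM = 10·8 + (-5)·2 + 17·0 = 80 - 10 + 0 = 70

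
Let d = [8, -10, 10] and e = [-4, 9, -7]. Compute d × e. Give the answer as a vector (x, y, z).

(-20, 16, 32)

i: (-10)·(-7) - 10·9 = 70 - 90 = -20
j: 10·(-4) - 8·(-7) = -40 - (-56) = 16
k: 8·9 - (-10)·(-4) = 72 - 40 = 32
d × e = (-20, 16, 32)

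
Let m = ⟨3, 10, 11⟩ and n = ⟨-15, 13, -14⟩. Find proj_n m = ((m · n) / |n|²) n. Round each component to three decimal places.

(1.754, -1.520, 1.637)

m · n = 3·(-15) + 10·13 + 11·(-14) = -45 + 130 - 154 = -69
|n|² = 225 + 169 + 196 = 590
proj_n m = (-69/590) · (-15, 13, -14) ≈ (1.754, -1.520, 1.637)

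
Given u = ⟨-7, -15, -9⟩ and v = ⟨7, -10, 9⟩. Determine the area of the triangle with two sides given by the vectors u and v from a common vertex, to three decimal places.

i: (-15)·9 - (-9)·(-10) = -135 - 90 = -225
j: (-9)·7 - (-7)·9 = -63 - (-63) = 0
k: (-7)·(-10) - (-15)·7 = 70 - (-105) = 175
u × v = (-225, 0, 175)
|u × v| = √((-225)² + 0² + 175²) = √81250 ≈ 285.0439
area = ½ · 285.0439 ≈ 142.522

142.522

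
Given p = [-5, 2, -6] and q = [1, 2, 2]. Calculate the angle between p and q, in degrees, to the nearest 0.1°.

122.5

p · q = (-5)·1 + 2·2 + (-6)·2 = -5 + 4 - 12 = -13
|p|² = 25 + 4 + 36 = 65,  |p| = √65 ≈ 8.062258
|q|² = 1 + 4 + 4 = 9,  |q| = √9 ≈ 3.000000
cos θ = -13 / (8.062258 · 3.000000) ≈ -0.53748
θ = arccos(-0.53748) ≈ 122.5°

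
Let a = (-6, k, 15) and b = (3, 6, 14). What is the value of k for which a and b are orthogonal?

-32

a · b = (-6)·3 + k·6 + 15·14 = 192 + 6k
Set equal to 0: 6k = -192, so k = -32.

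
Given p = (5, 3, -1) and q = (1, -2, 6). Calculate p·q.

-7

p · q = 5·1 + 3·(-2) + (-1)·6 = 5 - 6 - 6 = -7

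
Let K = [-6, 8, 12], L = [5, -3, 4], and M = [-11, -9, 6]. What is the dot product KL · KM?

180

KL = L − K = (11, -11, -8)
KM = M − K = (-5, -17, -6)
KL · KM = 11·(-5) + (-11)·(-17) + (-8)·(-6) = -55 + 187 + 48 = 180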